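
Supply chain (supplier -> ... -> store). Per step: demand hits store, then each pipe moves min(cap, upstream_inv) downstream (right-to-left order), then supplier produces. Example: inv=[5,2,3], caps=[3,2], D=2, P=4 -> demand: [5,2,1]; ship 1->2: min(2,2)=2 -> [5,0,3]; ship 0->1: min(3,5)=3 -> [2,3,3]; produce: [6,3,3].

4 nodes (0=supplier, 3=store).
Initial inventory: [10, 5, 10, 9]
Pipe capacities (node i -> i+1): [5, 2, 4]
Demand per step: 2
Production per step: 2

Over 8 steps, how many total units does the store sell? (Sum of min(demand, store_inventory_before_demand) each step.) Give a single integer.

Step 1: sold=2 (running total=2) -> [7 8 8 11]
Step 2: sold=2 (running total=4) -> [4 11 6 13]
Step 3: sold=2 (running total=6) -> [2 13 4 15]
Step 4: sold=2 (running total=8) -> [2 13 2 17]
Step 5: sold=2 (running total=10) -> [2 13 2 17]
Step 6: sold=2 (running total=12) -> [2 13 2 17]
Step 7: sold=2 (running total=14) -> [2 13 2 17]
Step 8: sold=2 (running total=16) -> [2 13 2 17]

Answer: 16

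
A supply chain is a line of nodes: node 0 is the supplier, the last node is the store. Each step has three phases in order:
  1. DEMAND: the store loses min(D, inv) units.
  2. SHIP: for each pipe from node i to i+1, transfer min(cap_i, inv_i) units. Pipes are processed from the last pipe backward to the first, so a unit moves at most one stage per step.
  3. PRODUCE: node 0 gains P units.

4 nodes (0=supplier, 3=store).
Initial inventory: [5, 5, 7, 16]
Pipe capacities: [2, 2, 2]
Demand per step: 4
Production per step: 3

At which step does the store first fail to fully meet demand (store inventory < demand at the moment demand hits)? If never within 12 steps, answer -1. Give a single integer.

Step 1: demand=4,sold=4 ship[2->3]=2 ship[1->2]=2 ship[0->1]=2 prod=3 -> [6 5 7 14]
Step 2: demand=4,sold=4 ship[2->3]=2 ship[1->2]=2 ship[0->1]=2 prod=3 -> [7 5 7 12]
Step 3: demand=4,sold=4 ship[2->3]=2 ship[1->2]=2 ship[0->1]=2 prod=3 -> [8 5 7 10]
Step 4: demand=4,sold=4 ship[2->3]=2 ship[1->2]=2 ship[0->1]=2 prod=3 -> [9 5 7 8]
Step 5: demand=4,sold=4 ship[2->3]=2 ship[1->2]=2 ship[0->1]=2 prod=3 -> [10 5 7 6]
Step 6: demand=4,sold=4 ship[2->3]=2 ship[1->2]=2 ship[0->1]=2 prod=3 -> [11 5 7 4]
Step 7: demand=4,sold=4 ship[2->3]=2 ship[1->2]=2 ship[0->1]=2 prod=3 -> [12 5 7 2]
Step 8: demand=4,sold=2 ship[2->3]=2 ship[1->2]=2 ship[0->1]=2 prod=3 -> [13 5 7 2]
Step 9: demand=4,sold=2 ship[2->3]=2 ship[1->2]=2 ship[0->1]=2 prod=3 -> [14 5 7 2]
Step 10: demand=4,sold=2 ship[2->3]=2 ship[1->2]=2 ship[0->1]=2 prod=3 -> [15 5 7 2]
Step 11: demand=4,sold=2 ship[2->3]=2 ship[1->2]=2 ship[0->1]=2 prod=3 -> [16 5 7 2]
Step 12: demand=4,sold=2 ship[2->3]=2 ship[1->2]=2 ship[0->1]=2 prod=3 -> [17 5 7 2]
First stockout at step 8

8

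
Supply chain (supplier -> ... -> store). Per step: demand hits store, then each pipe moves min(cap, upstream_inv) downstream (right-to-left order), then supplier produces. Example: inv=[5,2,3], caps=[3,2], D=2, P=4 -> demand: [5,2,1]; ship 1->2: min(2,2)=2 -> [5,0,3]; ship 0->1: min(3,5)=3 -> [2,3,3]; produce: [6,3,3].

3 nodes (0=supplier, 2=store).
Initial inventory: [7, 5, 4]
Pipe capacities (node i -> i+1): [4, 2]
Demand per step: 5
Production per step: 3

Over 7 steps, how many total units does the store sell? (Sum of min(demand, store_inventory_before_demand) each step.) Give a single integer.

Answer: 16

Derivation:
Step 1: sold=4 (running total=4) -> [6 7 2]
Step 2: sold=2 (running total=6) -> [5 9 2]
Step 3: sold=2 (running total=8) -> [4 11 2]
Step 4: sold=2 (running total=10) -> [3 13 2]
Step 5: sold=2 (running total=12) -> [3 14 2]
Step 6: sold=2 (running total=14) -> [3 15 2]
Step 7: sold=2 (running total=16) -> [3 16 2]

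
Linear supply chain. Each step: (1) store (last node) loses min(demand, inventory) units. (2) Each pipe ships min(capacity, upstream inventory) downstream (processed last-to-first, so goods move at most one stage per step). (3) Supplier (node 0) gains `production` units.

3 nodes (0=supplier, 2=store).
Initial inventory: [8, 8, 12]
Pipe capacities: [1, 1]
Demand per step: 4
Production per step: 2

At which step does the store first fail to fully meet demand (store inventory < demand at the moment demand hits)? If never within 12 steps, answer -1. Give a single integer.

Step 1: demand=4,sold=4 ship[1->2]=1 ship[0->1]=1 prod=2 -> [9 8 9]
Step 2: demand=4,sold=4 ship[1->2]=1 ship[0->1]=1 prod=2 -> [10 8 6]
Step 3: demand=4,sold=4 ship[1->2]=1 ship[0->1]=1 prod=2 -> [11 8 3]
Step 4: demand=4,sold=3 ship[1->2]=1 ship[0->1]=1 prod=2 -> [12 8 1]
Step 5: demand=4,sold=1 ship[1->2]=1 ship[0->1]=1 prod=2 -> [13 8 1]
Step 6: demand=4,sold=1 ship[1->2]=1 ship[0->1]=1 prod=2 -> [14 8 1]
Step 7: demand=4,sold=1 ship[1->2]=1 ship[0->1]=1 prod=2 -> [15 8 1]
Step 8: demand=4,sold=1 ship[1->2]=1 ship[0->1]=1 prod=2 -> [16 8 1]
Step 9: demand=4,sold=1 ship[1->2]=1 ship[0->1]=1 prod=2 -> [17 8 1]
Step 10: demand=4,sold=1 ship[1->2]=1 ship[0->1]=1 prod=2 -> [18 8 1]
Step 11: demand=4,sold=1 ship[1->2]=1 ship[0->1]=1 prod=2 -> [19 8 1]
Step 12: demand=4,sold=1 ship[1->2]=1 ship[0->1]=1 prod=2 -> [20 8 1]
First stockout at step 4

4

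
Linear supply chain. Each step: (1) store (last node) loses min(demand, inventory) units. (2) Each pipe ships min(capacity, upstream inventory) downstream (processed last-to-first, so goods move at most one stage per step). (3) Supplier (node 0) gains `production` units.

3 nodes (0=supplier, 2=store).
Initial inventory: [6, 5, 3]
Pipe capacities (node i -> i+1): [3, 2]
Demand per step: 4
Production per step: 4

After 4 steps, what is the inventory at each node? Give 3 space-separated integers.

Step 1: demand=4,sold=3 ship[1->2]=2 ship[0->1]=3 prod=4 -> inv=[7 6 2]
Step 2: demand=4,sold=2 ship[1->2]=2 ship[0->1]=3 prod=4 -> inv=[8 7 2]
Step 3: demand=4,sold=2 ship[1->2]=2 ship[0->1]=3 prod=4 -> inv=[9 8 2]
Step 4: demand=4,sold=2 ship[1->2]=2 ship[0->1]=3 prod=4 -> inv=[10 9 2]

10 9 2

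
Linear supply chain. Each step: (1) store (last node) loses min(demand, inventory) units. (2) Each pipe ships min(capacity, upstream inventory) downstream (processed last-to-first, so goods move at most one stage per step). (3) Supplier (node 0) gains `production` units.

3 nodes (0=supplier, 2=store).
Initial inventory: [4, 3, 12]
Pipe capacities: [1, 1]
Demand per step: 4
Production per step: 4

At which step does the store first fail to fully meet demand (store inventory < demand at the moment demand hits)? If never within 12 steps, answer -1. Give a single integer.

Step 1: demand=4,sold=4 ship[1->2]=1 ship[0->1]=1 prod=4 -> [7 3 9]
Step 2: demand=4,sold=4 ship[1->2]=1 ship[0->1]=1 prod=4 -> [10 3 6]
Step 3: demand=4,sold=4 ship[1->2]=1 ship[0->1]=1 prod=4 -> [13 3 3]
Step 4: demand=4,sold=3 ship[1->2]=1 ship[0->1]=1 prod=4 -> [16 3 1]
Step 5: demand=4,sold=1 ship[1->2]=1 ship[0->1]=1 prod=4 -> [19 3 1]
Step 6: demand=4,sold=1 ship[1->2]=1 ship[0->1]=1 prod=4 -> [22 3 1]
Step 7: demand=4,sold=1 ship[1->2]=1 ship[0->1]=1 prod=4 -> [25 3 1]
Step 8: demand=4,sold=1 ship[1->2]=1 ship[0->1]=1 prod=4 -> [28 3 1]
Step 9: demand=4,sold=1 ship[1->2]=1 ship[0->1]=1 prod=4 -> [31 3 1]
Step 10: demand=4,sold=1 ship[1->2]=1 ship[0->1]=1 prod=4 -> [34 3 1]
Step 11: demand=4,sold=1 ship[1->2]=1 ship[0->1]=1 prod=4 -> [37 3 1]
Step 12: demand=4,sold=1 ship[1->2]=1 ship[0->1]=1 prod=4 -> [40 3 1]
First stockout at step 4

4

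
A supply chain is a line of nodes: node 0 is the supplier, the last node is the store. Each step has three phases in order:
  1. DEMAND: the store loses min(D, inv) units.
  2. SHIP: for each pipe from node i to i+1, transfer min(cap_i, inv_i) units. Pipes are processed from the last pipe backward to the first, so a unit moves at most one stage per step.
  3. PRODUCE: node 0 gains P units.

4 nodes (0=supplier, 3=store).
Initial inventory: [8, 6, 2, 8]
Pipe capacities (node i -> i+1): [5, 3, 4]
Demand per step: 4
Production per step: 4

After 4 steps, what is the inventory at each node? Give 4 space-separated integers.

Step 1: demand=4,sold=4 ship[2->3]=2 ship[1->2]=3 ship[0->1]=5 prod=4 -> inv=[7 8 3 6]
Step 2: demand=4,sold=4 ship[2->3]=3 ship[1->2]=3 ship[0->1]=5 prod=4 -> inv=[6 10 3 5]
Step 3: demand=4,sold=4 ship[2->3]=3 ship[1->2]=3 ship[0->1]=5 prod=4 -> inv=[5 12 3 4]
Step 4: demand=4,sold=4 ship[2->3]=3 ship[1->2]=3 ship[0->1]=5 prod=4 -> inv=[4 14 3 3]

4 14 3 3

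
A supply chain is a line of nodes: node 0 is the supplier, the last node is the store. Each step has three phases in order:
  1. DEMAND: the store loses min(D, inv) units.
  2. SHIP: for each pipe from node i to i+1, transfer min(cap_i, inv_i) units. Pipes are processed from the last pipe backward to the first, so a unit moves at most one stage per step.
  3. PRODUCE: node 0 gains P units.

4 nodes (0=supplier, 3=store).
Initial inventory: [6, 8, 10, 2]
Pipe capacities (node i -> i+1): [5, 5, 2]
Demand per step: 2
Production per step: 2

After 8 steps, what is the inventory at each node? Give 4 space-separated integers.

Step 1: demand=2,sold=2 ship[2->3]=2 ship[1->2]=5 ship[0->1]=5 prod=2 -> inv=[3 8 13 2]
Step 2: demand=2,sold=2 ship[2->3]=2 ship[1->2]=5 ship[0->1]=3 prod=2 -> inv=[2 6 16 2]
Step 3: demand=2,sold=2 ship[2->3]=2 ship[1->2]=5 ship[0->1]=2 prod=2 -> inv=[2 3 19 2]
Step 4: demand=2,sold=2 ship[2->3]=2 ship[1->2]=3 ship[0->1]=2 prod=2 -> inv=[2 2 20 2]
Step 5: demand=2,sold=2 ship[2->3]=2 ship[1->2]=2 ship[0->1]=2 prod=2 -> inv=[2 2 20 2]
Step 6: demand=2,sold=2 ship[2->3]=2 ship[1->2]=2 ship[0->1]=2 prod=2 -> inv=[2 2 20 2]
Step 7: demand=2,sold=2 ship[2->3]=2 ship[1->2]=2 ship[0->1]=2 prod=2 -> inv=[2 2 20 2]
Step 8: demand=2,sold=2 ship[2->3]=2 ship[1->2]=2 ship[0->1]=2 prod=2 -> inv=[2 2 20 2]

2 2 20 2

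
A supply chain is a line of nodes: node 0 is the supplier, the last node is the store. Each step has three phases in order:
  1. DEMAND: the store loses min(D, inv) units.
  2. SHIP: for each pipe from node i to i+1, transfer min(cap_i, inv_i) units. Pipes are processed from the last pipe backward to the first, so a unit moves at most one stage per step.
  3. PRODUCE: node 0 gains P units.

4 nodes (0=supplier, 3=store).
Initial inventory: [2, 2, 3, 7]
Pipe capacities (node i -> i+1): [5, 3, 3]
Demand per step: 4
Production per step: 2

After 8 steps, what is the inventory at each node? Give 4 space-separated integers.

Step 1: demand=4,sold=4 ship[2->3]=3 ship[1->2]=2 ship[0->1]=2 prod=2 -> inv=[2 2 2 6]
Step 2: demand=4,sold=4 ship[2->3]=2 ship[1->2]=2 ship[0->1]=2 prod=2 -> inv=[2 2 2 4]
Step 3: demand=4,sold=4 ship[2->3]=2 ship[1->2]=2 ship[0->1]=2 prod=2 -> inv=[2 2 2 2]
Step 4: demand=4,sold=2 ship[2->3]=2 ship[1->2]=2 ship[0->1]=2 prod=2 -> inv=[2 2 2 2]
Step 5: demand=4,sold=2 ship[2->3]=2 ship[1->2]=2 ship[0->1]=2 prod=2 -> inv=[2 2 2 2]
Step 6: demand=4,sold=2 ship[2->3]=2 ship[1->2]=2 ship[0->1]=2 prod=2 -> inv=[2 2 2 2]
Step 7: demand=4,sold=2 ship[2->3]=2 ship[1->2]=2 ship[0->1]=2 prod=2 -> inv=[2 2 2 2]
Step 8: demand=4,sold=2 ship[2->3]=2 ship[1->2]=2 ship[0->1]=2 prod=2 -> inv=[2 2 2 2]

2 2 2 2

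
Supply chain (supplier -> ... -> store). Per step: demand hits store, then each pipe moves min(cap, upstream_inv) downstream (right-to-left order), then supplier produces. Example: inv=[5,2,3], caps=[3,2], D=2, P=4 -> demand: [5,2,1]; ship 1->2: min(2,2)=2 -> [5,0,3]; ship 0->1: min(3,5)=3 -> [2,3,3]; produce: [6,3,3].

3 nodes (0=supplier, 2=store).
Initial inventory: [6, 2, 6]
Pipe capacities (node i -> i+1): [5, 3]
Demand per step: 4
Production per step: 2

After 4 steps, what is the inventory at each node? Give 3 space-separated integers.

Step 1: demand=4,sold=4 ship[1->2]=2 ship[0->1]=5 prod=2 -> inv=[3 5 4]
Step 2: demand=4,sold=4 ship[1->2]=3 ship[0->1]=3 prod=2 -> inv=[2 5 3]
Step 3: demand=4,sold=3 ship[1->2]=3 ship[0->1]=2 prod=2 -> inv=[2 4 3]
Step 4: demand=4,sold=3 ship[1->2]=3 ship[0->1]=2 prod=2 -> inv=[2 3 3]

2 3 3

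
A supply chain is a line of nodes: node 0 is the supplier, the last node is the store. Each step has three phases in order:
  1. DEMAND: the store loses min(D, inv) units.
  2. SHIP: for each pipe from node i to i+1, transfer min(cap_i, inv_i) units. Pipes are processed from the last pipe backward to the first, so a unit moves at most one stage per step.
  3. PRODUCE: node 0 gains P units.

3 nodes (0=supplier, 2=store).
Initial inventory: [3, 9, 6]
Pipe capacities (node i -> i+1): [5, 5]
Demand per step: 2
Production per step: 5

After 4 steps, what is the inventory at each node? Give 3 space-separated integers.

Step 1: demand=2,sold=2 ship[1->2]=5 ship[0->1]=3 prod=5 -> inv=[5 7 9]
Step 2: demand=2,sold=2 ship[1->2]=5 ship[0->1]=5 prod=5 -> inv=[5 7 12]
Step 3: demand=2,sold=2 ship[1->2]=5 ship[0->1]=5 prod=5 -> inv=[5 7 15]
Step 4: demand=2,sold=2 ship[1->2]=5 ship[0->1]=5 prod=5 -> inv=[5 7 18]

5 7 18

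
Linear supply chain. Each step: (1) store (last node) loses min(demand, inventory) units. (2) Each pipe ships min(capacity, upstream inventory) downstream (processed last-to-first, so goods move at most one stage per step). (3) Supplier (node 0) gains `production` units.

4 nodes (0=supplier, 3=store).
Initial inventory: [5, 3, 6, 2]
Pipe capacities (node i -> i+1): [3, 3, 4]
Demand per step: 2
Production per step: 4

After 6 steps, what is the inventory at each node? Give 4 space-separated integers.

Step 1: demand=2,sold=2 ship[2->3]=4 ship[1->2]=3 ship[0->1]=3 prod=4 -> inv=[6 3 5 4]
Step 2: demand=2,sold=2 ship[2->3]=4 ship[1->2]=3 ship[0->1]=3 prod=4 -> inv=[7 3 4 6]
Step 3: demand=2,sold=2 ship[2->3]=4 ship[1->2]=3 ship[0->1]=3 prod=4 -> inv=[8 3 3 8]
Step 4: demand=2,sold=2 ship[2->3]=3 ship[1->2]=3 ship[0->1]=3 prod=4 -> inv=[9 3 3 9]
Step 5: demand=2,sold=2 ship[2->3]=3 ship[1->2]=3 ship[0->1]=3 prod=4 -> inv=[10 3 3 10]
Step 6: demand=2,sold=2 ship[2->3]=3 ship[1->2]=3 ship[0->1]=3 prod=4 -> inv=[11 3 3 11]

11 3 3 11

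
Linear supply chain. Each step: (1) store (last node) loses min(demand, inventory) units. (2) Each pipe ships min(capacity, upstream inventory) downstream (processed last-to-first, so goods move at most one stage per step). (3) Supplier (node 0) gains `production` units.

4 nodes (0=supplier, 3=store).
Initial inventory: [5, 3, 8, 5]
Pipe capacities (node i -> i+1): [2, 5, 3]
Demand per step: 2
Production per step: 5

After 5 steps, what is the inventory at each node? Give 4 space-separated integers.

Step 1: demand=2,sold=2 ship[2->3]=3 ship[1->2]=3 ship[0->1]=2 prod=5 -> inv=[8 2 8 6]
Step 2: demand=2,sold=2 ship[2->3]=3 ship[1->2]=2 ship[0->1]=2 prod=5 -> inv=[11 2 7 7]
Step 3: demand=2,sold=2 ship[2->3]=3 ship[1->2]=2 ship[0->1]=2 prod=5 -> inv=[14 2 6 8]
Step 4: demand=2,sold=2 ship[2->3]=3 ship[1->2]=2 ship[0->1]=2 prod=5 -> inv=[17 2 5 9]
Step 5: demand=2,sold=2 ship[2->3]=3 ship[1->2]=2 ship[0->1]=2 prod=5 -> inv=[20 2 4 10]

20 2 4 10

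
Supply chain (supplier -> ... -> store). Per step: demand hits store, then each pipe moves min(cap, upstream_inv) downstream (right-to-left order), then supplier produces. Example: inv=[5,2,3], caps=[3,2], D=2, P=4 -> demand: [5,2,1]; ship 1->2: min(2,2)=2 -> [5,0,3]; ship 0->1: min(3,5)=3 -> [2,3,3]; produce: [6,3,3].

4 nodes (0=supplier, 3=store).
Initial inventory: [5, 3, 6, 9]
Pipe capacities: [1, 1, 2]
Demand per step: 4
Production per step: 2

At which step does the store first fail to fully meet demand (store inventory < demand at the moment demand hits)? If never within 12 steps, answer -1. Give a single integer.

Step 1: demand=4,sold=4 ship[2->3]=2 ship[1->2]=1 ship[0->1]=1 prod=2 -> [6 3 5 7]
Step 2: demand=4,sold=4 ship[2->3]=2 ship[1->2]=1 ship[0->1]=1 prod=2 -> [7 3 4 5]
Step 3: demand=4,sold=4 ship[2->3]=2 ship[1->2]=1 ship[0->1]=1 prod=2 -> [8 3 3 3]
Step 4: demand=4,sold=3 ship[2->3]=2 ship[1->2]=1 ship[0->1]=1 prod=2 -> [9 3 2 2]
Step 5: demand=4,sold=2 ship[2->3]=2 ship[1->2]=1 ship[0->1]=1 prod=2 -> [10 3 1 2]
Step 6: demand=4,sold=2 ship[2->3]=1 ship[1->2]=1 ship[0->1]=1 prod=2 -> [11 3 1 1]
Step 7: demand=4,sold=1 ship[2->3]=1 ship[1->2]=1 ship[0->1]=1 prod=2 -> [12 3 1 1]
Step 8: demand=4,sold=1 ship[2->3]=1 ship[1->2]=1 ship[0->1]=1 prod=2 -> [13 3 1 1]
Step 9: demand=4,sold=1 ship[2->3]=1 ship[1->2]=1 ship[0->1]=1 prod=2 -> [14 3 1 1]
Step 10: demand=4,sold=1 ship[2->3]=1 ship[1->2]=1 ship[0->1]=1 prod=2 -> [15 3 1 1]
Step 11: demand=4,sold=1 ship[2->3]=1 ship[1->2]=1 ship[0->1]=1 prod=2 -> [16 3 1 1]
Step 12: demand=4,sold=1 ship[2->3]=1 ship[1->2]=1 ship[0->1]=1 prod=2 -> [17 3 1 1]
First stockout at step 4

4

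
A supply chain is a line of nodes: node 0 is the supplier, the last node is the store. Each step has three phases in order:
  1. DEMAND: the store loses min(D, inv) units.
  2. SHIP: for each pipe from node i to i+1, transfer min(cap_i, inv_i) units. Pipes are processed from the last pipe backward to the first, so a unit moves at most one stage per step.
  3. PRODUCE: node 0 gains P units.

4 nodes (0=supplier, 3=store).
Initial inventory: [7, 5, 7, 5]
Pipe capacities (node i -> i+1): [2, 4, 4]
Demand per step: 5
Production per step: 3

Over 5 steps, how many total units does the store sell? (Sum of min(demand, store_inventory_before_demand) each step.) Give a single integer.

Answer: 21

Derivation:
Step 1: sold=5 (running total=5) -> [8 3 7 4]
Step 2: sold=4 (running total=9) -> [9 2 6 4]
Step 3: sold=4 (running total=13) -> [10 2 4 4]
Step 4: sold=4 (running total=17) -> [11 2 2 4]
Step 5: sold=4 (running total=21) -> [12 2 2 2]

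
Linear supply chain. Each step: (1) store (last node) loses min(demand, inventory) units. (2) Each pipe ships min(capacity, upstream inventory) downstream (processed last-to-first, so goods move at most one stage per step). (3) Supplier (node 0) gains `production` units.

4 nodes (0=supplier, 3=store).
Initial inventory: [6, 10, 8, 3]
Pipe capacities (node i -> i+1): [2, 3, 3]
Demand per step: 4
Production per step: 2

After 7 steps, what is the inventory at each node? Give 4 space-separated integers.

Step 1: demand=4,sold=3 ship[2->3]=3 ship[1->2]=3 ship[0->1]=2 prod=2 -> inv=[6 9 8 3]
Step 2: demand=4,sold=3 ship[2->3]=3 ship[1->2]=3 ship[0->1]=2 prod=2 -> inv=[6 8 8 3]
Step 3: demand=4,sold=3 ship[2->3]=3 ship[1->2]=3 ship[0->1]=2 prod=2 -> inv=[6 7 8 3]
Step 4: demand=4,sold=3 ship[2->3]=3 ship[1->2]=3 ship[0->1]=2 prod=2 -> inv=[6 6 8 3]
Step 5: demand=4,sold=3 ship[2->3]=3 ship[1->2]=3 ship[0->1]=2 prod=2 -> inv=[6 5 8 3]
Step 6: demand=4,sold=3 ship[2->3]=3 ship[1->2]=3 ship[0->1]=2 prod=2 -> inv=[6 4 8 3]
Step 7: demand=4,sold=3 ship[2->3]=3 ship[1->2]=3 ship[0->1]=2 prod=2 -> inv=[6 3 8 3]

6 3 8 3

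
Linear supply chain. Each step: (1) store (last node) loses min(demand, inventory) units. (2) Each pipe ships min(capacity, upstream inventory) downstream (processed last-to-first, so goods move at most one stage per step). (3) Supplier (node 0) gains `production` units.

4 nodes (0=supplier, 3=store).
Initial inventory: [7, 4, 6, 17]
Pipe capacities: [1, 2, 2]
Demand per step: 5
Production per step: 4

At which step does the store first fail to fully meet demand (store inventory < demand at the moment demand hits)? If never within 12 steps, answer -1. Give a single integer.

Step 1: demand=5,sold=5 ship[2->3]=2 ship[1->2]=2 ship[0->1]=1 prod=4 -> [10 3 6 14]
Step 2: demand=5,sold=5 ship[2->3]=2 ship[1->2]=2 ship[0->1]=1 prod=4 -> [13 2 6 11]
Step 3: demand=5,sold=5 ship[2->3]=2 ship[1->2]=2 ship[0->1]=1 prod=4 -> [16 1 6 8]
Step 4: demand=5,sold=5 ship[2->3]=2 ship[1->2]=1 ship[0->1]=1 prod=4 -> [19 1 5 5]
Step 5: demand=5,sold=5 ship[2->3]=2 ship[1->2]=1 ship[0->1]=1 prod=4 -> [22 1 4 2]
Step 6: demand=5,sold=2 ship[2->3]=2 ship[1->2]=1 ship[0->1]=1 prod=4 -> [25 1 3 2]
Step 7: demand=5,sold=2 ship[2->3]=2 ship[1->2]=1 ship[0->1]=1 prod=4 -> [28 1 2 2]
Step 8: demand=5,sold=2 ship[2->3]=2 ship[1->2]=1 ship[0->1]=1 prod=4 -> [31 1 1 2]
Step 9: demand=5,sold=2 ship[2->3]=1 ship[1->2]=1 ship[0->1]=1 prod=4 -> [34 1 1 1]
Step 10: demand=5,sold=1 ship[2->3]=1 ship[1->2]=1 ship[0->1]=1 prod=4 -> [37 1 1 1]
Step 11: demand=5,sold=1 ship[2->3]=1 ship[1->2]=1 ship[0->1]=1 prod=4 -> [40 1 1 1]
Step 12: demand=5,sold=1 ship[2->3]=1 ship[1->2]=1 ship[0->1]=1 prod=4 -> [43 1 1 1]
First stockout at step 6

6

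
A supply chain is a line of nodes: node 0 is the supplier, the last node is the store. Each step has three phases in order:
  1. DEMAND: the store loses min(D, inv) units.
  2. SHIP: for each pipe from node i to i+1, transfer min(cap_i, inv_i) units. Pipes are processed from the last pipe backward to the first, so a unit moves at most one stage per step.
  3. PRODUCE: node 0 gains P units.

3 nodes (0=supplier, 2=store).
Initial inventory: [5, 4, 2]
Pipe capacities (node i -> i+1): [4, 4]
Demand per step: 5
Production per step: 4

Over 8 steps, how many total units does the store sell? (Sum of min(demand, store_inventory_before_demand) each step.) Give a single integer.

Answer: 30

Derivation:
Step 1: sold=2 (running total=2) -> [5 4 4]
Step 2: sold=4 (running total=6) -> [5 4 4]
Step 3: sold=4 (running total=10) -> [5 4 4]
Step 4: sold=4 (running total=14) -> [5 4 4]
Step 5: sold=4 (running total=18) -> [5 4 4]
Step 6: sold=4 (running total=22) -> [5 4 4]
Step 7: sold=4 (running total=26) -> [5 4 4]
Step 8: sold=4 (running total=30) -> [5 4 4]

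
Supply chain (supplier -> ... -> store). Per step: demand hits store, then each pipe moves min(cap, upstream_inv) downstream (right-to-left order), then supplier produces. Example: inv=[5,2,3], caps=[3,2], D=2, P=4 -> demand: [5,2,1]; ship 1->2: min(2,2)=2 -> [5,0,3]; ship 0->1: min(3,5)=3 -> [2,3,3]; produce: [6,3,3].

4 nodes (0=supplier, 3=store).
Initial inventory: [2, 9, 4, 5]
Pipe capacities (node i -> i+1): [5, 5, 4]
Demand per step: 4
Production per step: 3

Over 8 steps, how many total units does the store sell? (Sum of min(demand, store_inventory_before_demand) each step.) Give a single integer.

Answer: 32

Derivation:
Step 1: sold=4 (running total=4) -> [3 6 5 5]
Step 2: sold=4 (running total=8) -> [3 4 6 5]
Step 3: sold=4 (running total=12) -> [3 3 6 5]
Step 4: sold=4 (running total=16) -> [3 3 5 5]
Step 5: sold=4 (running total=20) -> [3 3 4 5]
Step 6: sold=4 (running total=24) -> [3 3 3 5]
Step 7: sold=4 (running total=28) -> [3 3 3 4]
Step 8: sold=4 (running total=32) -> [3 3 3 3]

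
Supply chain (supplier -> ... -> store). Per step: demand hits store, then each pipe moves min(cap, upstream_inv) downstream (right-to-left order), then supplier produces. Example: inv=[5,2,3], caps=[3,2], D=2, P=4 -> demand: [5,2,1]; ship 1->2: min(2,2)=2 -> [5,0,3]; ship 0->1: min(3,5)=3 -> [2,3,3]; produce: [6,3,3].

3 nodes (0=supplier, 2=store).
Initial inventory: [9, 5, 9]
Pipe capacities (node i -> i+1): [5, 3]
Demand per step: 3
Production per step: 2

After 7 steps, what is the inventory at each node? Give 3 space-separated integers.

Step 1: demand=3,sold=3 ship[1->2]=3 ship[0->1]=5 prod=2 -> inv=[6 7 9]
Step 2: demand=3,sold=3 ship[1->2]=3 ship[0->1]=5 prod=2 -> inv=[3 9 9]
Step 3: demand=3,sold=3 ship[1->2]=3 ship[0->1]=3 prod=2 -> inv=[2 9 9]
Step 4: demand=3,sold=3 ship[1->2]=3 ship[0->1]=2 prod=2 -> inv=[2 8 9]
Step 5: demand=3,sold=3 ship[1->2]=3 ship[0->1]=2 prod=2 -> inv=[2 7 9]
Step 6: demand=3,sold=3 ship[1->2]=3 ship[0->1]=2 prod=2 -> inv=[2 6 9]
Step 7: demand=3,sold=3 ship[1->2]=3 ship[0->1]=2 prod=2 -> inv=[2 5 9]

2 5 9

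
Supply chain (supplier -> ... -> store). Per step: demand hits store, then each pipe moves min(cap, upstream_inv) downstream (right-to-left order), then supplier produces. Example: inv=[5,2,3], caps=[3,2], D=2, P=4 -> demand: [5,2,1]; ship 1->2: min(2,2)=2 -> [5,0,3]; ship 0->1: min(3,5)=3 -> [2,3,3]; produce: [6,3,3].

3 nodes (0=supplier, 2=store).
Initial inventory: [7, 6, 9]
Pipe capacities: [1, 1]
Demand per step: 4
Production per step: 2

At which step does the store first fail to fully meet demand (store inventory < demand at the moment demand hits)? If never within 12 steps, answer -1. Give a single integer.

Step 1: demand=4,sold=4 ship[1->2]=1 ship[0->1]=1 prod=2 -> [8 6 6]
Step 2: demand=4,sold=4 ship[1->2]=1 ship[0->1]=1 prod=2 -> [9 6 3]
Step 3: demand=4,sold=3 ship[1->2]=1 ship[0->1]=1 prod=2 -> [10 6 1]
Step 4: demand=4,sold=1 ship[1->2]=1 ship[0->1]=1 prod=2 -> [11 6 1]
Step 5: demand=4,sold=1 ship[1->2]=1 ship[0->1]=1 prod=2 -> [12 6 1]
Step 6: demand=4,sold=1 ship[1->2]=1 ship[0->1]=1 prod=2 -> [13 6 1]
Step 7: demand=4,sold=1 ship[1->2]=1 ship[0->1]=1 prod=2 -> [14 6 1]
Step 8: demand=4,sold=1 ship[1->2]=1 ship[0->1]=1 prod=2 -> [15 6 1]
Step 9: demand=4,sold=1 ship[1->2]=1 ship[0->1]=1 prod=2 -> [16 6 1]
Step 10: demand=4,sold=1 ship[1->2]=1 ship[0->1]=1 prod=2 -> [17 6 1]
Step 11: demand=4,sold=1 ship[1->2]=1 ship[0->1]=1 prod=2 -> [18 6 1]
Step 12: demand=4,sold=1 ship[1->2]=1 ship[0->1]=1 prod=2 -> [19 6 1]
First stockout at step 3

3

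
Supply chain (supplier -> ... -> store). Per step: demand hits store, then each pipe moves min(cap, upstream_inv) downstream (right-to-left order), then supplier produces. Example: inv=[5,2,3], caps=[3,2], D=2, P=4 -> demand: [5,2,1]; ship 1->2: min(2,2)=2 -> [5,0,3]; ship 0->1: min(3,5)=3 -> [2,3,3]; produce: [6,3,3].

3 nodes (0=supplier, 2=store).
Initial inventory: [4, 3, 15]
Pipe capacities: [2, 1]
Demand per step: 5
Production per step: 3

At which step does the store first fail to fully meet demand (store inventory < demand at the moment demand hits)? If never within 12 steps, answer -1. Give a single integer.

Step 1: demand=5,sold=5 ship[1->2]=1 ship[0->1]=2 prod=3 -> [5 4 11]
Step 2: demand=5,sold=5 ship[1->2]=1 ship[0->1]=2 prod=3 -> [6 5 7]
Step 3: demand=5,sold=5 ship[1->2]=1 ship[0->1]=2 prod=3 -> [7 6 3]
Step 4: demand=5,sold=3 ship[1->2]=1 ship[0->1]=2 prod=3 -> [8 7 1]
Step 5: demand=5,sold=1 ship[1->2]=1 ship[0->1]=2 prod=3 -> [9 8 1]
Step 6: demand=5,sold=1 ship[1->2]=1 ship[0->1]=2 prod=3 -> [10 9 1]
Step 7: demand=5,sold=1 ship[1->2]=1 ship[0->1]=2 prod=3 -> [11 10 1]
Step 8: demand=5,sold=1 ship[1->2]=1 ship[0->1]=2 prod=3 -> [12 11 1]
Step 9: demand=5,sold=1 ship[1->2]=1 ship[0->1]=2 prod=3 -> [13 12 1]
Step 10: demand=5,sold=1 ship[1->2]=1 ship[0->1]=2 prod=3 -> [14 13 1]
Step 11: demand=5,sold=1 ship[1->2]=1 ship[0->1]=2 prod=3 -> [15 14 1]
Step 12: demand=5,sold=1 ship[1->2]=1 ship[0->1]=2 prod=3 -> [16 15 1]
First stockout at step 4

4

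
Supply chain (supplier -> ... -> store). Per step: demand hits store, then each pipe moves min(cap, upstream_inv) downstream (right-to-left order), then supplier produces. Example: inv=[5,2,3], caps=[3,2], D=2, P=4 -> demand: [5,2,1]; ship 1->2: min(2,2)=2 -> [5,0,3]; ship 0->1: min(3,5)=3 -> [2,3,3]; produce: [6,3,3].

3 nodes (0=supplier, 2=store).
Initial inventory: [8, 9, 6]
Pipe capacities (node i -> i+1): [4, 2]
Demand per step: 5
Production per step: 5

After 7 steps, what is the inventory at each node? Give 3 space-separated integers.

Step 1: demand=5,sold=5 ship[1->2]=2 ship[0->1]=4 prod=5 -> inv=[9 11 3]
Step 2: demand=5,sold=3 ship[1->2]=2 ship[0->1]=4 prod=5 -> inv=[10 13 2]
Step 3: demand=5,sold=2 ship[1->2]=2 ship[0->1]=4 prod=5 -> inv=[11 15 2]
Step 4: demand=5,sold=2 ship[1->2]=2 ship[0->1]=4 prod=5 -> inv=[12 17 2]
Step 5: demand=5,sold=2 ship[1->2]=2 ship[0->1]=4 prod=5 -> inv=[13 19 2]
Step 6: demand=5,sold=2 ship[1->2]=2 ship[0->1]=4 prod=5 -> inv=[14 21 2]
Step 7: demand=5,sold=2 ship[1->2]=2 ship[0->1]=4 prod=5 -> inv=[15 23 2]

15 23 2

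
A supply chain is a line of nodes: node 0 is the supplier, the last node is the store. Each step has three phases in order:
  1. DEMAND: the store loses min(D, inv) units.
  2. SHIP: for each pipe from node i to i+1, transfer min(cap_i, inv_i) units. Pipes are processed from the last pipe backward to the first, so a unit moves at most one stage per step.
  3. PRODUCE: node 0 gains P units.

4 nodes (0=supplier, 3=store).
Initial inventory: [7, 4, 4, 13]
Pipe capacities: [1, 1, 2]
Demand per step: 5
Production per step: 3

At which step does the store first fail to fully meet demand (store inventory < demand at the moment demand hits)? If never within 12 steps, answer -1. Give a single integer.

Step 1: demand=5,sold=5 ship[2->3]=2 ship[1->2]=1 ship[0->1]=1 prod=3 -> [9 4 3 10]
Step 2: demand=5,sold=5 ship[2->3]=2 ship[1->2]=1 ship[0->1]=1 prod=3 -> [11 4 2 7]
Step 3: demand=5,sold=5 ship[2->3]=2 ship[1->2]=1 ship[0->1]=1 prod=3 -> [13 4 1 4]
Step 4: demand=5,sold=4 ship[2->3]=1 ship[1->2]=1 ship[0->1]=1 prod=3 -> [15 4 1 1]
Step 5: demand=5,sold=1 ship[2->3]=1 ship[1->2]=1 ship[0->1]=1 prod=3 -> [17 4 1 1]
Step 6: demand=5,sold=1 ship[2->3]=1 ship[1->2]=1 ship[0->1]=1 prod=3 -> [19 4 1 1]
Step 7: demand=5,sold=1 ship[2->3]=1 ship[1->2]=1 ship[0->1]=1 prod=3 -> [21 4 1 1]
Step 8: demand=5,sold=1 ship[2->3]=1 ship[1->2]=1 ship[0->1]=1 prod=3 -> [23 4 1 1]
Step 9: demand=5,sold=1 ship[2->3]=1 ship[1->2]=1 ship[0->1]=1 prod=3 -> [25 4 1 1]
Step 10: demand=5,sold=1 ship[2->3]=1 ship[1->2]=1 ship[0->1]=1 prod=3 -> [27 4 1 1]
Step 11: demand=5,sold=1 ship[2->3]=1 ship[1->2]=1 ship[0->1]=1 prod=3 -> [29 4 1 1]
Step 12: demand=5,sold=1 ship[2->3]=1 ship[1->2]=1 ship[0->1]=1 prod=3 -> [31 4 1 1]
First stockout at step 4

4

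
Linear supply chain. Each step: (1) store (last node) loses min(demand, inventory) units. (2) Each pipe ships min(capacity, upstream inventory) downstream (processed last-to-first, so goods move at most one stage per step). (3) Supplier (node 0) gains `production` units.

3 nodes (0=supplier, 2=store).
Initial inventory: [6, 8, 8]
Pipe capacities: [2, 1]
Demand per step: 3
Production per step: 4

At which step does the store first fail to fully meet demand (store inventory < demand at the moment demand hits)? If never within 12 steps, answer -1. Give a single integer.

Step 1: demand=3,sold=3 ship[1->2]=1 ship[0->1]=2 prod=4 -> [8 9 6]
Step 2: demand=3,sold=3 ship[1->2]=1 ship[0->1]=2 prod=4 -> [10 10 4]
Step 3: demand=3,sold=3 ship[1->2]=1 ship[0->1]=2 prod=4 -> [12 11 2]
Step 4: demand=3,sold=2 ship[1->2]=1 ship[0->1]=2 prod=4 -> [14 12 1]
Step 5: demand=3,sold=1 ship[1->2]=1 ship[0->1]=2 prod=4 -> [16 13 1]
Step 6: demand=3,sold=1 ship[1->2]=1 ship[0->1]=2 prod=4 -> [18 14 1]
Step 7: demand=3,sold=1 ship[1->2]=1 ship[0->1]=2 prod=4 -> [20 15 1]
Step 8: demand=3,sold=1 ship[1->2]=1 ship[0->1]=2 prod=4 -> [22 16 1]
Step 9: demand=3,sold=1 ship[1->2]=1 ship[0->1]=2 prod=4 -> [24 17 1]
Step 10: demand=3,sold=1 ship[1->2]=1 ship[0->1]=2 prod=4 -> [26 18 1]
Step 11: demand=3,sold=1 ship[1->2]=1 ship[0->1]=2 prod=4 -> [28 19 1]
Step 12: demand=3,sold=1 ship[1->2]=1 ship[0->1]=2 prod=4 -> [30 20 1]
First stockout at step 4

4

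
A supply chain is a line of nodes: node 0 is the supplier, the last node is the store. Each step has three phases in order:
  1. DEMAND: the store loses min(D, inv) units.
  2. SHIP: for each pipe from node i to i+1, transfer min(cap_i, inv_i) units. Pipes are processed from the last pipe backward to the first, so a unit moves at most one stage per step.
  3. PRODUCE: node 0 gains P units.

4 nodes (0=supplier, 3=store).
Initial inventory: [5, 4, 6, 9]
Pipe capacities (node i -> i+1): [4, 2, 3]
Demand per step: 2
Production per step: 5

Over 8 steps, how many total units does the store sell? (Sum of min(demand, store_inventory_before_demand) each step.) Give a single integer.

Answer: 16

Derivation:
Step 1: sold=2 (running total=2) -> [6 6 5 10]
Step 2: sold=2 (running total=4) -> [7 8 4 11]
Step 3: sold=2 (running total=6) -> [8 10 3 12]
Step 4: sold=2 (running total=8) -> [9 12 2 13]
Step 5: sold=2 (running total=10) -> [10 14 2 13]
Step 6: sold=2 (running total=12) -> [11 16 2 13]
Step 7: sold=2 (running total=14) -> [12 18 2 13]
Step 8: sold=2 (running total=16) -> [13 20 2 13]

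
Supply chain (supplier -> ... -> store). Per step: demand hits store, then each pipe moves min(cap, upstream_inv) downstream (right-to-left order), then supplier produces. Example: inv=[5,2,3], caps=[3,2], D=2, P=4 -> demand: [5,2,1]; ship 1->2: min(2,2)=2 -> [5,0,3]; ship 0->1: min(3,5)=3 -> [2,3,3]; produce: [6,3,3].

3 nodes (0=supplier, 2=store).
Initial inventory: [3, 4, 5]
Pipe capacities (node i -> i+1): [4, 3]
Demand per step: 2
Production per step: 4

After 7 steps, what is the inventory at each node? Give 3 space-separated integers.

Step 1: demand=2,sold=2 ship[1->2]=3 ship[0->1]=3 prod=4 -> inv=[4 4 6]
Step 2: demand=2,sold=2 ship[1->2]=3 ship[0->1]=4 prod=4 -> inv=[4 5 7]
Step 3: demand=2,sold=2 ship[1->2]=3 ship[0->1]=4 prod=4 -> inv=[4 6 8]
Step 4: demand=2,sold=2 ship[1->2]=3 ship[0->1]=4 prod=4 -> inv=[4 7 9]
Step 5: demand=2,sold=2 ship[1->2]=3 ship[0->1]=4 prod=4 -> inv=[4 8 10]
Step 6: demand=2,sold=2 ship[1->2]=3 ship[0->1]=4 prod=4 -> inv=[4 9 11]
Step 7: demand=2,sold=2 ship[1->2]=3 ship[0->1]=4 prod=4 -> inv=[4 10 12]

4 10 12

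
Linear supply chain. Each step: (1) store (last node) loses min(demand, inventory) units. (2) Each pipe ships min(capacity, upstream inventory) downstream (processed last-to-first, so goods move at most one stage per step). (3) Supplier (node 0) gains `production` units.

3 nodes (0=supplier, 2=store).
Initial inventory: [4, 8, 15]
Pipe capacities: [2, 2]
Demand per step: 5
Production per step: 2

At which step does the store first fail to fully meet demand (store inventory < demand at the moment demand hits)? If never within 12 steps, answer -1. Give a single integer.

Step 1: demand=5,sold=5 ship[1->2]=2 ship[0->1]=2 prod=2 -> [4 8 12]
Step 2: demand=5,sold=5 ship[1->2]=2 ship[0->1]=2 prod=2 -> [4 8 9]
Step 3: demand=5,sold=5 ship[1->2]=2 ship[0->1]=2 prod=2 -> [4 8 6]
Step 4: demand=5,sold=5 ship[1->2]=2 ship[0->1]=2 prod=2 -> [4 8 3]
Step 5: demand=5,sold=3 ship[1->2]=2 ship[0->1]=2 prod=2 -> [4 8 2]
Step 6: demand=5,sold=2 ship[1->2]=2 ship[0->1]=2 prod=2 -> [4 8 2]
Step 7: demand=5,sold=2 ship[1->2]=2 ship[0->1]=2 prod=2 -> [4 8 2]
Step 8: demand=5,sold=2 ship[1->2]=2 ship[0->1]=2 prod=2 -> [4 8 2]
Step 9: demand=5,sold=2 ship[1->2]=2 ship[0->1]=2 prod=2 -> [4 8 2]
Step 10: demand=5,sold=2 ship[1->2]=2 ship[0->1]=2 prod=2 -> [4 8 2]
Step 11: demand=5,sold=2 ship[1->2]=2 ship[0->1]=2 prod=2 -> [4 8 2]
Step 12: demand=5,sold=2 ship[1->2]=2 ship[0->1]=2 prod=2 -> [4 8 2]
First stockout at step 5

5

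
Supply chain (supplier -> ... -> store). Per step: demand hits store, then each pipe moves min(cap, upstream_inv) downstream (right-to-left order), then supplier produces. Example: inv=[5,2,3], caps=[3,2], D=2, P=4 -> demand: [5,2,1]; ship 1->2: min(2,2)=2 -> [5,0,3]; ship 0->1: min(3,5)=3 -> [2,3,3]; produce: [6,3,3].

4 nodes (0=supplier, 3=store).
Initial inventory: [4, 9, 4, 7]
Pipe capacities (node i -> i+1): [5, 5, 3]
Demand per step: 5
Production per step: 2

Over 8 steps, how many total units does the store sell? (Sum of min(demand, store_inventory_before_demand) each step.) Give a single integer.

Step 1: sold=5 (running total=5) -> [2 8 6 5]
Step 2: sold=5 (running total=10) -> [2 5 8 3]
Step 3: sold=3 (running total=13) -> [2 2 10 3]
Step 4: sold=3 (running total=16) -> [2 2 9 3]
Step 5: sold=3 (running total=19) -> [2 2 8 3]
Step 6: sold=3 (running total=22) -> [2 2 7 3]
Step 7: sold=3 (running total=25) -> [2 2 6 3]
Step 8: sold=3 (running total=28) -> [2 2 5 3]

Answer: 28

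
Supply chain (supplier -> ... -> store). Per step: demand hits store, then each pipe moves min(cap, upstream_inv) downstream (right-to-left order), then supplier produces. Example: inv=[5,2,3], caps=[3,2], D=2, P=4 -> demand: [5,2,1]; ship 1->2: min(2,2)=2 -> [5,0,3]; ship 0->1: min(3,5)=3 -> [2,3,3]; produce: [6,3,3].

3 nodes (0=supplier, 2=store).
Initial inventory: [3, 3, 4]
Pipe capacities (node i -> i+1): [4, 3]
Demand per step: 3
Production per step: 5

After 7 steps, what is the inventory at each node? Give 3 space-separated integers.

Step 1: demand=3,sold=3 ship[1->2]=3 ship[0->1]=3 prod=5 -> inv=[5 3 4]
Step 2: demand=3,sold=3 ship[1->2]=3 ship[0->1]=4 prod=5 -> inv=[6 4 4]
Step 3: demand=3,sold=3 ship[1->2]=3 ship[0->1]=4 prod=5 -> inv=[7 5 4]
Step 4: demand=3,sold=3 ship[1->2]=3 ship[0->1]=4 prod=5 -> inv=[8 6 4]
Step 5: demand=3,sold=3 ship[1->2]=3 ship[0->1]=4 prod=5 -> inv=[9 7 4]
Step 6: demand=3,sold=3 ship[1->2]=3 ship[0->1]=4 prod=5 -> inv=[10 8 4]
Step 7: demand=3,sold=3 ship[1->2]=3 ship[0->1]=4 prod=5 -> inv=[11 9 4]

11 9 4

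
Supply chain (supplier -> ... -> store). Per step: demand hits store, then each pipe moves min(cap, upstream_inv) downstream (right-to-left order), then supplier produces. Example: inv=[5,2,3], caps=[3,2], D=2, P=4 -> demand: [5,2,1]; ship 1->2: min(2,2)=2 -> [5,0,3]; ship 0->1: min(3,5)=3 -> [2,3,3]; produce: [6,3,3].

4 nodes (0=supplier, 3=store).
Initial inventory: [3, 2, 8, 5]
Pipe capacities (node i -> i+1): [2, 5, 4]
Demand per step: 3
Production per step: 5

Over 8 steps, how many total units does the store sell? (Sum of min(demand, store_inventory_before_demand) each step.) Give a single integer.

Answer: 24

Derivation:
Step 1: sold=3 (running total=3) -> [6 2 6 6]
Step 2: sold=3 (running total=6) -> [9 2 4 7]
Step 3: sold=3 (running total=9) -> [12 2 2 8]
Step 4: sold=3 (running total=12) -> [15 2 2 7]
Step 5: sold=3 (running total=15) -> [18 2 2 6]
Step 6: sold=3 (running total=18) -> [21 2 2 5]
Step 7: sold=3 (running total=21) -> [24 2 2 4]
Step 8: sold=3 (running total=24) -> [27 2 2 3]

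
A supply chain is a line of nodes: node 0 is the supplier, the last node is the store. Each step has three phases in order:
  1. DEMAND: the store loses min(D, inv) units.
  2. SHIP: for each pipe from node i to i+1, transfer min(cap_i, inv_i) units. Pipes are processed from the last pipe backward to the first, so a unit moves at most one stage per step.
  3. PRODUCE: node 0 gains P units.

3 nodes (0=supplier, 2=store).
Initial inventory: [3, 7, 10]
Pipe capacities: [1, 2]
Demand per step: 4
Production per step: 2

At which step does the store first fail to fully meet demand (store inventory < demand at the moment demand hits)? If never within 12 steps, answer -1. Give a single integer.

Step 1: demand=4,sold=4 ship[1->2]=2 ship[0->1]=1 prod=2 -> [4 6 8]
Step 2: demand=4,sold=4 ship[1->2]=2 ship[0->1]=1 prod=2 -> [5 5 6]
Step 3: demand=4,sold=4 ship[1->2]=2 ship[0->1]=1 prod=2 -> [6 4 4]
Step 4: demand=4,sold=4 ship[1->2]=2 ship[0->1]=1 prod=2 -> [7 3 2]
Step 5: demand=4,sold=2 ship[1->2]=2 ship[0->1]=1 prod=2 -> [8 2 2]
Step 6: demand=4,sold=2 ship[1->2]=2 ship[0->1]=1 prod=2 -> [9 1 2]
Step 7: demand=4,sold=2 ship[1->2]=1 ship[0->1]=1 prod=2 -> [10 1 1]
Step 8: demand=4,sold=1 ship[1->2]=1 ship[0->1]=1 prod=2 -> [11 1 1]
Step 9: demand=4,sold=1 ship[1->2]=1 ship[0->1]=1 prod=2 -> [12 1 1]
Step 10: demand=4,sold=1 ship[1->2]=1 ship[0->1]=1 prod=2 -> [13 1 1]
Step 11: demand=4,sold=1 ship[1->2]=1 ship[0->1]=1 prod=2 -> [14 1 1]
Step 12: demand=4,sold=1 ship[1->2]=1 ship[0->1]=1 prod=2 -> [15 1 1]
First stockout at step 5

5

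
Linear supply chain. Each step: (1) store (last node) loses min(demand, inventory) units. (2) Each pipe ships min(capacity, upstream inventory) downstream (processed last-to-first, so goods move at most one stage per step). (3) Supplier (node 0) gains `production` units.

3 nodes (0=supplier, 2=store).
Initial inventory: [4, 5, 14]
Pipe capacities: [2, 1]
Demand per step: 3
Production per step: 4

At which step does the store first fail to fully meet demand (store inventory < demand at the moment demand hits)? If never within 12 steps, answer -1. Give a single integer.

Step 1: demand=3,sold=3 ship[1->2]=1 ship[0->1]=2 prod=4 -> [6 6 12]
Step 2: demand=3,sold=3 ship[1->2]=1 ship[0->1]=2 prod=4 -> [8 7 10]
Step 3: demand=3,sold=3 ship[1->2]=1 ship[0->1]=2 prod=4 -> [10 8 8]
Step 4: demand=3,sold=3 ship[1->2]=1 ship[0->1]=2 prod=4 -> [12 9 6]
Step 5: demand=3,sold=3 ship[1->2]=1 ship[0->1]=2 prod=4 -> [14 10 4]
Step 6: demand=3,sold=3 ship[1->2]=1 ship[0->1]=2 prod=4 -> [16 11 2]
Step 7: demand=3,sold=2 ship[1->2]=1 ship[0->1]=2 prod=4 -> [18 12 1]
Step 8: demand=3,sold=1 ship[1->2]=1 ship[0->1]=2 prod=4 -> [20 13 1]
Step 9: demand=3,sold=1 ship[1->2]=1 ship[0->1]=2 prod=4 -> [22 14 1]
Step 10: demand=3,sold=1 ship[1->2]=1 ship[0->1]=2 prod=4 -> [24 15 1]
Step 11: demand=3,sold=1 ship[1->2]=1 ship[0->1]=2 prod=4 -> [26 16 1]
Step 12: demand=3,sold=1 ship[1->2]=1 ship[0->1]=2 prod=4 -> [28 17 1]
First stockout at step 7

7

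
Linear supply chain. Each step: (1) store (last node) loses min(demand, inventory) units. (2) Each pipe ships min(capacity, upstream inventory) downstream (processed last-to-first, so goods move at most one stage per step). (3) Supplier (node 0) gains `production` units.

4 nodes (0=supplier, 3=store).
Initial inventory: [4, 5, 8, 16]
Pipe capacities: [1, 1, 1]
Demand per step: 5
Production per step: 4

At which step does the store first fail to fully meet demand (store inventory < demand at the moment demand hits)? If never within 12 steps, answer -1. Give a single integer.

Step 1: demand=5,sold=5 ship[2->3]=1 ship[1->2]=1 ship[0->1]=1 prod=4 -> [7 5 8 12]
Step 2: demand=5,sold=5 ship[2->3]=1 ship[1->2]=1 ship[0->1]=1 prod=4 -> [10 5 8 8]
Step 3: demand=5,sold=5 ship[2->3]=1 ship[1->2]=1 ship[0->1]=1 prod=4 -> [13 5 8 4]
Step 4: demand=5,sold=4 ship[2->3]=1 ship[1->2]=1 ship[0->1]=1 prod=4 -> [16 5 8 1]
Step 5: demand=5,sold=1 ship[2->3]=1 ship[1->2]=1 ship[0->1]=1 prod=4 -> [19 5 8 1]
Step 6: demand=5,sold=1 ship[2->3]=1 ship[1->2]=1 ship[0->1]=1 prod=4 -> [22 5 8 1]
Step 7: demand=5,sold=1 ship[2->3]=1 ship[1->2]=1 ship[0->1]=1 prod=4 -> [25 5 8 1]
Step 8: demand=5,sold=1 ship[2->3]=1 ship[1->2]=1 ship[0->1]=1 prod=4 -> [28 5 8 1]
Step 9: demand=5,sold=1 ship[2->3]=1 ship[1->2]=1 ship[0->1]=1 prod=4 -> [31 5 8 1]
Step 10: demand=5,sold=1 ship[2->3]=1 ship[1->2]=1 ship[0->1]=1 prod=4 -> [34 5 8 1]
Step 11: demand=5,sold=1 ship[2->3]=1 ship[1->2]=1 ship[0->1]=1 prod=4 -> [37 5 8 1]
Step 12: demand=5,sold=1 ship[2->3]=1 ship[1->2]=1 ship[0->1]=1 prod=4 -> [40 5 8 1]
First stockout at step 4

4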